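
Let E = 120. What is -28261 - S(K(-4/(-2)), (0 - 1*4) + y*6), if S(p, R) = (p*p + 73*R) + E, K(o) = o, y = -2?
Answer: -27217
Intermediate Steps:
S(p, R) = 120 + p² + 73*R (S(p, R) = (p*p + 73*R) + 120 = (p² + 73*R) + 120 = 120 + p² + 73*R)
-28261 - S(K(-4/(-2)), (0 - 1*4) + y*6) = -28261 - (120 + (-4/(-2))² + 73*((0 - 1*4) - 2*6)) = -28261 - (120 + (-4*(-½))² + 73*((0 - 4) - 12)) = -28261 - (120 + 2² + 73*(-4 - 12)) = -28261 - (120 + 4 + 73*(-16)) = -28261 - (120 + 4 - 1168) = -28261 - 1*(-1044) = -28261 + 1044 = -27217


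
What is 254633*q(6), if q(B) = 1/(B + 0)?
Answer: 254633/6 ≈ 42439.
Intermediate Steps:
q(B) = 1/B
254633*q(6) = 254633/6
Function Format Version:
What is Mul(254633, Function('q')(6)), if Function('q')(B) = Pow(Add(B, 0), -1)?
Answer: Rational(254633, 6) ≈ 42439.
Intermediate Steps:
Function('q')(B) = Pow(B, -1)
Mul(254633, Function('q')(6)) = Mul(254633, Pow(6, -1)) = Mul(254633, Rational(1, 6)) = Rational(254633, 6)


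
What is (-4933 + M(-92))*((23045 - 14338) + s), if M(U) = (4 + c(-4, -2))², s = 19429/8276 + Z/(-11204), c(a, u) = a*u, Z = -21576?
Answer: -967074808912845/23181076 ≈ -4.1718e+7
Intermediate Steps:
s = 99061373/23181076 (s = 19429/8276 - 21576/(-11204) = 19429*(1/8276) - 21576*(-1/11204) = 19429/8276 + 5394/2801 = 99061373/23181076 ≈ 4.2734)
M(U) = 144 (M(U) = (4 - 4*(-2))² = (4 + 8)² = 12² = 144)
(-4933 + M(-92))*((23045 - 14338) + s) = (-4933 + 144)*((23045 - 14338) + 99061373/23181076) = -4789*(8707 + 99061373/23181076) = -4789*201936690105/23181076 = -967074808912845/23181076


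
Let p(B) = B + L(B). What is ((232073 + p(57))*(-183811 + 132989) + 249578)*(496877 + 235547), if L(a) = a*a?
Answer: -8761389159871040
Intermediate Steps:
L(a) = a²
p(B) = B + B²
((232073 + p(57))*(-183811 + 132989) + 249578)*(496877 + 235547) = ((232073 + 57*(1 + 57))*(-183811 + 132989) + 249578)*(496877 + 235547) = ((232073 + 57*58)*(-50822) + 249578)*732424 = ((232073 + 3306)*(-50822) + 249578)*732424 = (235379*(-50822) + 249578)*732424 = (-11962431538 + 249578)*732424 = -11962181960*732424 = -8761389159871040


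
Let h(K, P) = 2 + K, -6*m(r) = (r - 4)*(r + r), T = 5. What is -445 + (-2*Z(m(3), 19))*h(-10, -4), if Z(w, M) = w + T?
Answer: -349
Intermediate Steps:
m(r) = -r*(-4 + r)/3 (m(r) = -(r - 4)*(r + r)/6 = -(-4 + r)*2*r/6 = -r*(-4 + r)/3)
Z(w, M) = 5 + w (Z(w, M) = w + 5 = 5 + w)
-445 + (-2*Z(m(3), 19))*h(-10, -4) = -445 + (-2*(5 + (⅓)*3*(4 - 1*3)))*(2 - 10) = -445 - 2*(5 + (⅓)*3*(4 - 3))*(-8) = -445 - 2*(5 + (⅓)*3*1)*(-8) = -445 - 2*(5 + 1)*(-8) = -445 - 2*6*(-8) = -445 - 12*(-8) = -445 + 96 = -349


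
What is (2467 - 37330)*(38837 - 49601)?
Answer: 375265332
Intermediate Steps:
(2467 - 37330)*(38837 - 49601) = -34863*(-10764) = 375265332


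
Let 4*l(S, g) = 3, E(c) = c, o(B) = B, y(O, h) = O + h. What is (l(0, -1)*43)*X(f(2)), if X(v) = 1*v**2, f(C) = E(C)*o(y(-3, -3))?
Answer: 4644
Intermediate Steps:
f(C) = -6*C (f(C) = C*(-3 - 3) = C*(-6) = -6*C)
l(S, g) = 3/4 (l(S, g) = (1/4)*3 = 3/4)
X(v) = v**2
(l(0, -1)*43)*X(f(2)) = ((3/4)*43)*(-6*2)**2 = (129/4)*(-12)**2 = (129/4)*144 = 4644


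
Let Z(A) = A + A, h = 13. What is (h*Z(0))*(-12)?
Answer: 0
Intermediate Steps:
Z(A) = 2*A
(h*Z(0))*(-12) = (13*(2*0))*(-12) = (13*0)*(-12) = 0*(-12) = 0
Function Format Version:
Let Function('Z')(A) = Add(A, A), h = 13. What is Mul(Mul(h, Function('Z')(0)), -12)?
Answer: 0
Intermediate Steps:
Function('Z')(A) = Mul(2, A)
Mul(Mul(h, Function('Z')(0)), -12) = Mul(Mul(13, Mul(2, 0)), -12) = Mul(Mul(13, 0), -12) = Mul(0, -12) = 0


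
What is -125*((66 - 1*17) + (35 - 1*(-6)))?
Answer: -11250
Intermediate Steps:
-125*((66 - 1*17) + (35 - 1*(-6))) = -125*((66 - 17) + (35 + 6)) = -125*(49 + 41) = -125*90 = -11250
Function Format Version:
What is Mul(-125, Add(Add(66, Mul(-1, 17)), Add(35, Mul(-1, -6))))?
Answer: -11250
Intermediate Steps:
Mul(-125, Add(Add(66, Mul(-1, 17)), Add(35, Mul(-1, -6)))) = Mul(-125, Add(Add(66, -17), Add(35, 6))) = Mul(-125, Add(49, 41)) = Mul(-125, 90) = -11250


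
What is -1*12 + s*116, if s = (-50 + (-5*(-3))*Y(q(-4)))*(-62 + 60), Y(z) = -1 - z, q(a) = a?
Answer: 1148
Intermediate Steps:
s = 10 (s = (-50 + (-5*(-3))*(-1 - 1*(-4)))*(-62 + 60) = (-50 + 15*(-1 + 4))*(-2) = (-50 + 15*3)*(-2) = (-50 + 45)*(-2) = -5*(-2) = 10)
-1*12 + s*116 = -1*12 + 10*116 = -12 + 1160 = 1148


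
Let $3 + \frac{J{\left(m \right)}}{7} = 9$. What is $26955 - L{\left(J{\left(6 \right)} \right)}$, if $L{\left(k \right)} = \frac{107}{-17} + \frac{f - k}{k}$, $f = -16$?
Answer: $\frac{9625675}{357} \approx 26963.0$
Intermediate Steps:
$J{\left(m \right)} = 42$ ($J{\left(m \right)} = -21 + 7 \cdot 9 = -21 + 63 = 42$)
$L{\left(k \right)} = - \frac{107}{17} + \frac{-16 - k}{k}$ ($L{\left(k \right)} = \frac{107}{-17} + \frac{-16 - k}{k} = 107 \left(- \frac{1}{17}\right) + \frac{-16 - k}{k} = - \frac{107}{17} + \frac{-16 - k}{k}$)
$26955 - L{\left(J{\left(6 \right)} \right)} = 26955 - \left(- \frac{124}{17} - \frac{16}{42}\right) = 26955 - \left(- \frac{124}{17} - \frac{8}{21}\right) = 26955 - - \frac{2740}{357} = 26955 + \frac{2740}{357} = \frac{9625675}{357}$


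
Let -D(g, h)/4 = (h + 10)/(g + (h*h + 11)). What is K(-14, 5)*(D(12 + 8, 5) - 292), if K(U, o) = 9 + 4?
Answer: -53339/14 ≈ -3809.9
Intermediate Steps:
K(U, o) = 13
D(g, h) = -4*(10 + h)/(11 + g + h²) (D(g, h) = -4*(h + 10)/(g + (h*h + 11)) = -4*(10 + h)/(g + (h² + 11)) = -4*(10 + h)/(g + (11 + h²)) = -4*(10 + h)/(11 + g + h²))
K(-14, 5)*(D(12 + 8, 5) - 292) = 13*(4*(-10 - 1*5)/(11 + (12 + 8) + 5²) - 292) = 13*(4*(-10 - 5)/(11 + 20 + 25) - 292) = 13*(4*(-15)/56 - 292) = 13*(4*(1/56)*(-15) - 292) = 13*(-15/14 - 292) = 13*(-4103/14) = -53339/14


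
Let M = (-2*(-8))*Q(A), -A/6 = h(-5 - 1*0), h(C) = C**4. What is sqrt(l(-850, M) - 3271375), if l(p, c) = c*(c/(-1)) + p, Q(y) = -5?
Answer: 5*I*sqrt(131145) ≈ 1810.7*I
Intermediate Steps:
A = -3750 (A = -6*(-5 - 1*0)**4 = -6*(-5 + 0)**4 = -6*(-5)**4 = -6*625 = -3750)
M = -80 (M = -2*(-8)*(-5) = 16*(-5) = -80)
l(p, c) = p - c**2 (l(p, c) = c*(c*(-1)) + p = c*(-c) + p = -c**2 + p = p - c**2)
sqrt(l(-850, M) - 3271375) = sqrt((-850 - 1*(-80)**2) - 3271375) = sqrt((-850 - 1*6400) - 3271375) = sqrt((-850 - 6400) - 3271375) = sqrt(-7250 - 3271375) = sqrt(-3278625) = 5*I*sqrt(131145)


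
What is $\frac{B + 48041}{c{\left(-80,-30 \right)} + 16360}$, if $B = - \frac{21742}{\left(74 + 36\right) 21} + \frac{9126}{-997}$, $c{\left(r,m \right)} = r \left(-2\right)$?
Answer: $\frac{3949965287}{1358811300} \approx 2.9069$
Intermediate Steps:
$c{\left(r,m \right)} = - 2 r$
$B = - \frac{3054131}{164505}$ ($B = - \frac{21742}{110 \cdot 21} + 9126 \left(- \frac{1}{997}\right) = - \frac{21742}{2310} - \frac{9126}{997} = \left(-21742\right) \frac{1}{2310} - \frac{9126}{997} = - \frac{1553}{165} - \frac{9126}{997} = - \frac{3054131}{164505} \approx -18.566$)
$\frac{B + 48041}{c{\left(-80,-30 \right)} + 16360} = \frac{- \frac{3054131}{164505} + 48041}{\left(-2\right) \left(-80\right) + 16360} = \frac{7899930574}{164505 \left(160 + 16360\right)} = \frac{7899930574}{164505 \cdot 16520} = \frac{7899930574}{164505} \cdot \frac{1}{16520} = \frac{3949965287}{1358811300}$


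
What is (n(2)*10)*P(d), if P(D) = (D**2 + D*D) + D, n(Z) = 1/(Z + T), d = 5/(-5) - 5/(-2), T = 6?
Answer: 15/2 ≈ 7.5000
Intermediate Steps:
d = 3/2 (d = 5*(-1/5) - 5*(-1/2) = -1 + 5/2 = 3/2 ≈ 1.5000)
n(Z) = 1/(6 + Z) (n(Z) = 1/(Z + 6) = 1/(6 + Z))
P(D) = D + 2*D**2 (P(D) = (D**2 + D**2) + D = 2*D**2 + D = D + 2*D**2)
(n(2)*10)*P(d) = (10/(6 + 2))*(3*(1 + 2*(3/2))/2) = (10/8)*(3*(1 + 3)/2) = ((1/8)*10)*((3/2)*4) = (5/4)*6 = 15/2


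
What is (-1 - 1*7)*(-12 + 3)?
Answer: 72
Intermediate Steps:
(-1 - 1*7)*(-12 + 3) = (-1 - 7)*(-9) = -8*(-9) = 72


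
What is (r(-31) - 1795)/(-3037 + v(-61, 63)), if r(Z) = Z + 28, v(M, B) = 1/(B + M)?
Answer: 3596/6073 ≈ 0.59213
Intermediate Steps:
r(Z) = 28 + Z
(r(-31) - 1795)/(-3037 + v(-61, 63)) = ((28 - 31) - 1795)/(-3037 + 1/(63 - 61)) = (-3 - 1795)/(-3037 + 1/2) = -1798/(-3037 + ½) = -1798/(-6073/2) = -1798*(-2/6073) = 3596/6073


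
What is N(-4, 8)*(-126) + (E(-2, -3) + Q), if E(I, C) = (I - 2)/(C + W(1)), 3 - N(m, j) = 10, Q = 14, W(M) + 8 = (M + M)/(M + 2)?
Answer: 27788/31 ≈ 896.39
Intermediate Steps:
W(M) = -8 + 2*M/(2 + M) (W(M) = -8 + (M + M)/(M + 2) = -8 + (2*M)/(2 + M) = -8 + 2*M/(2 + M))
N(m, j) = -7 (N(m, j) = 3 - 1*10 = 3 - 10 = -7)
E(I, C) = (-2 + I)/(-22/3 + C) (E(I, C) = (I - 2)/(C + 2*(-8 - 3*1)/(2 + 1)) = (-2 + I)/(C + 2*(-8 - 3)/3) = (-2 + I)/(C + 2*(⅓)*(-11)) = (-2 + I)/(C - 22/3) = (-2 + I)/(-22/3 + C))
N(-4, 8)*(-126) + (E(-2, -3) + Q) = -7*(-126) + (3*(-2 - 2)/(-22 + 3*(-3)) + 14) = 882 + (3*(-4)/(-22 - 9) + 14) = 882 + (3*(-4)/(-31) + 14) = 882 + (3*(-1/31)*(-4) + 14) = 882 + (12/31 + 14) = 882 + 446/31 = 27788/31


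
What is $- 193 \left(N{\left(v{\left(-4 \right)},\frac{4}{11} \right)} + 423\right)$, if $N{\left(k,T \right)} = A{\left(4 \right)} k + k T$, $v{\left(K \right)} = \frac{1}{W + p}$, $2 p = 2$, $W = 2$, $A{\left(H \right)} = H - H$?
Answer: $- \frac{2694859}{33} \approx -81662.0$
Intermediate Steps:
$A{\left(H \right)} = 0$
$p = 1$ ($p = \frac{1}{2} \cdot 2 = 1$)
$v{\left(K \right)} = \frac{1}{3}$ ($v{\left(K \right)} = \frac{1}{2 + 1} = \frac{1}{3}$)
$N{\left(k,T \right)} = T k$ ($N{\left(k,T \right)} = 0 k + k T = 0 + T k = T k$)
$- 193 \left(N{\left(v{\left(-4 \right)},\frac{4}{11} \right)} + 423\right) = - 193 \left(\frac{4}{11} \cdot \frac{1}{3} + 423\right) = - 193 \left(\frac{4}{33} + 423\right) = \left(-193\right) \frac{13963}{33} = - \frac{2694859}{33}$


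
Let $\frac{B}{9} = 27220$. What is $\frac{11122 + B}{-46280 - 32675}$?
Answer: $- \frac{256102}{78955} \approx -3.2436$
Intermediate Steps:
$B = 244980$ ($B = 9 \cdot 27220 = 244980$)
$\frac{11122 + B}{-46280 - 32675} = \frac{11122 + 244980}{-46280 - 32675} = \frac{256102}{-78955} = 256102 \left(- \frac{1}{78955}\right) = - \frac{256102}{78955}$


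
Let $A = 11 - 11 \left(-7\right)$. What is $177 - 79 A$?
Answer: $-6775$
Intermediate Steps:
$A = 88$ ($A = 11 - -77 = 11 + 77 = 88$)
$177 - 79 A = 177 - 6952 = -6775$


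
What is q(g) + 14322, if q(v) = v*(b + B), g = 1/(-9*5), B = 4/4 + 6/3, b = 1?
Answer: 644486/45 ≈ 14322.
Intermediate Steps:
B = 3 (B = 4*(¼) + 6*(⅓) = 1 + 2 = 3)
g = -1/45 (g = 1/(-45) = -1/45 ≈ -0.022222)
q(v) = 4*v (q(v) = v*(1 + 3) = v*4 = 4*v)
q(g) + 14322 = 4*(-1/45) + 14322 = -4/45 + 14322 = 644486/45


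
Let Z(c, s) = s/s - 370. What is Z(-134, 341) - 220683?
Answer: -221052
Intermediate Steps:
Z(c, s) = -369 (Z(c, s) = 1 - 370 = -369)
Z(-134, 341) - 220683 = -369 - 220683 = -221052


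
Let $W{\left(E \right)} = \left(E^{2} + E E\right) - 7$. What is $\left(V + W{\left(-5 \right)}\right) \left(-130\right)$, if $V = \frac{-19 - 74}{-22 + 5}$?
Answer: $- \frac{107120}{17} \approx -6301.2$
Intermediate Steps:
$W{\left(E \right)} = -7 + 2 E^{2}$ ($W{\left(E \right)} = \left(E^{2} + E^{2}\right) - 7 = 2 E^{2} - 7 = -7 + 2 E^{2}$)
$V = \frac{93}{17}$ ($V = - \frac{93}{-17} = \left(-93\right) \left(- \frac{1}{17}\right) = \frac{93}{17} \approx 5.4706$)
$\left(V + W{\left(-5 \right)}\right) \left(-130\right) = \left(\frac{93}{17} - \left(7 - 2 \left(-5\right)^{2}\right)\right) \left(-130\right) = \left(\frac{93}{17} + \left(-7 + 2 \cdot 25\right)\right) \left(-130\right) = \left(\frac{93}{17} + \left(-7 + 50\right)\right) \left(-130\right) = \left(\frac{93}{17} + 43\right) \left(-130\right) = \frac{824}{17} \left(-130\right) = - \frac{107120}{17}$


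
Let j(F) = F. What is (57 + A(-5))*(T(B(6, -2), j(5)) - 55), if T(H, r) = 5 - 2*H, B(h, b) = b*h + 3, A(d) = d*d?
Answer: -2624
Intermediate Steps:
A(d) = d²
B(h, b) = 3 + b*h
(57 + A(-5))*(T(B(6, -2), j(5)) - 55) = (57 + (-5)²)*((5 - 2*(3 - 2*6)) - 55) = (57 + 25)*((5 - 2*(3 - 12)) - 55) = 82*((5 - 2*(-9)) - 55) = 82*((5 + 18) - 55) = 82*(23 - 55) = 82*(-32) = -2624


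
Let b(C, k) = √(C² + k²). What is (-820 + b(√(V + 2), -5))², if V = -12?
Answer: (820 - √15)² ≈ 6.6606e+5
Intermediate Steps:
(-820 + b(√(V + 2), -5))² = (-820 + √((√(-12 + 2))² + (-5)²))² = (-820 + √((√(-10))² + 25))² = (-820 + √((I*√10)² + 25))² = (-820 + √(-10 + 25))² = (-820 + √15)²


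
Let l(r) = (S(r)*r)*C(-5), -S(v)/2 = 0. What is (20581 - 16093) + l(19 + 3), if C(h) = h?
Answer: 4488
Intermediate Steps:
S(v) = 0 (S(v) = -2*0 = 0)
l(r) = 0 (l(r) = (0*r)*(-5) = 0*(-5) = 0)
(20581 - 16093) + l(19 + 3) = (20581 - 16093) + 0 = 4488 + 0 = 4488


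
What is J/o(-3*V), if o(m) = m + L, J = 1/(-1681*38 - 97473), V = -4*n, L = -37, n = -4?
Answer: 1/13714835 ≈ 7.2914e-8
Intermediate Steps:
V = 16 (V = -4*(-4) = 16)
J = -1/161351 (J = 1/(-63878 - 97473) = 1/(-161351) = -1/161351 ≈ -6.1977e-6)
o(m) = -37 + m (o(m) = m - 37 = -37 + m)
J/o(-3*V) = -1/(161351*(-37 - 3*16)) = -1/(161351*(-37 - 48)) = -1/161351/(-85) = -1/161351*(-1/85) = 1/13714835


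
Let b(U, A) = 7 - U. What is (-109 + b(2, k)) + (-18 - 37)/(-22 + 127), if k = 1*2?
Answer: -2195/21 ≈ -104.52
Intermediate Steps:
k = 2
(-109 + b(2, k)) + (-18 - 37)/(-22 + 127) = (-109 + (7 - 1*2)) + (-18 - 37)/(-22 + 127) = (-109 + (7 - 2)) - 55/105 = (-109 + 5) - 55*1/105 = -104 - 11/21 = -2195/21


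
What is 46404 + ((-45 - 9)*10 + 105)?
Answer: 45969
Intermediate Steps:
46404 + ((-45 - 9)*10 + 105) = 46404 + (-54*10 + 105) = 46404 + (-540 + 105) = 46404 - 435 = 45969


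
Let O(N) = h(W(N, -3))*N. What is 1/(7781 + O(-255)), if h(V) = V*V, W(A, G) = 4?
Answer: 1/3701 ≈ 0.00027020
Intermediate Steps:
h(V) = V²
O(N) = 16*N (O(N) = 4²*N = 16*N)
1/(7781 + O(-255)) = 1/(7781 + 16*(-255)) = 1/(7781 - 4080) = 1/3701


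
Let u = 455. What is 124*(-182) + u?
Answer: -22113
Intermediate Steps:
124*(-182) + u = 124*(-182) + 455 = -22568 + 455 = -22113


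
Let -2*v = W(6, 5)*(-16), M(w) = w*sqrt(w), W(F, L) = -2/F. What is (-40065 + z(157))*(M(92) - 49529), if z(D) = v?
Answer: 5953534387/3 - 22117352*sqrt(23)/3 ≈ 1.9492e+9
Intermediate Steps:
M(w) = w**(3/2)
v = -8/3 (v = -(-2/6)*(-16)/2 = -(-2*1/6)*(-16)/2 = -(-1)*(-16)/6 = -1/2*16/3 = -8/3 ≈ -2.6667)
z(D) = -8/3
(-40065 + z(157))*(M(92) - 49529) = (-40065 - 8/3)*(92**(3/2) - 49529) = -120203*(184*sqrt(23) - 49529)/3 = -120203*(-49529 + 184*sqrt(23))/3 = 5953534387/3 - 22117352*sqrt(23)/3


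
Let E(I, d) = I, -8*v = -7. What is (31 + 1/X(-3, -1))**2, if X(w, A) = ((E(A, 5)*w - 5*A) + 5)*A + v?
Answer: 8994001/9409 ≈ 955.89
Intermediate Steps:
v = 7/8 (v = -1/8*(-7) = 7/8 ≈ 0.87500)
X(w, A) = 7/8 + A*(5 - 5*A + A*w) (X(w, A) = ((A*w - 5*A) + 5)*A + 7/8 = ((-5*A + A*w) + 5)*A + 7/8 = (5 - 5*A + A*w)*A + 7/8 = A*(5 - 5*A + A*w) + 7/8 = 7/8 + A*(5 - 5*A + A*w))
(31 + 1/X(-3, -1))**2 = (31 + 1/(7/8 - 5*(-1)**2 + 5*(-1) - 3*(-1)**2))**2 = (31 + 1/(7/8 - 5*1 - 5 - 3*1))**2 = (31 + 1/(7/8 - 5 - 5 - 3))**2 = (31 + 1/(-97/8))**2 = (31 - 8/97)**2 = (2999/97)**2 = 8994001/9409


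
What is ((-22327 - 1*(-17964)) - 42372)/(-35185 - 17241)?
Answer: 46735/52426 ≈ 0.89145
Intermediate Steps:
((-22327 - 1*(-17964)) - 42372)/(-35185 - 17241) = ((-22327 + 17964) - 42372)/(-52426) = (-4363 - 42372)*(-1/52426) = -46735*(-1/52426) = 46735/52426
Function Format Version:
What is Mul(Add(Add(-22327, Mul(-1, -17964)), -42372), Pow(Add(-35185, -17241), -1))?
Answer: Rational(46735, 52426) ≈ 0.89145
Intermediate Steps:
Mul(Add(Add(-22327, Mul(-1, -17964)), -42372), Pow(Add(-35185, -17241), -1)) = Mul(Add(Add(-22327, 17964), -42372), Pow(-52426, -1)) = Mul(Add(-4363, -42372), Rational(-1, 52426)) = Mul(-46735, Rational(-1, 52426)) = Rational(46735, 52426)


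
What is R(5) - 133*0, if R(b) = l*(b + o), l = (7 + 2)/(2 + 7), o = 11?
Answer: 16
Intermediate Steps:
l = 1 (l = 9/9 = 9*(⅑) = 1)
R(b) = 11 + b (R(b) = 1*(b + 11) = 1*(11 + b) = 11 + b)
R(5) - 133*0 = (11 + 5) - 133*0 = 16 + 0 = 16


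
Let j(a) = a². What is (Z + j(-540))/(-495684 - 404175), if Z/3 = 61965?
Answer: -159165/299953 ≈ -0.53063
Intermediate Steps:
Z = 185895 (Z = 3*61965 = 185895)
(Z + j(-540))/(-495684 - 404175) = (185895 + (-540)²)/(-495684 - 404175) = (185895 + 291600)/(-899859) = 477495*(-1/899859) = -159165/299953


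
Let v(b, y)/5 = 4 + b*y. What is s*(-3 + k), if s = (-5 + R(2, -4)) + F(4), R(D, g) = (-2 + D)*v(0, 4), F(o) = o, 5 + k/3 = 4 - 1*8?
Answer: 30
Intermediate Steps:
k = -27 (k = -15 + 3*(4 - 1*8) = -15 + 3*(4 - 8) = -15 + 3*(-4) = -15 - 12 = -27)
v(b, y) = 20 + 5*b*y (v(b, y) = 5*(4 + b*y) = 20 + 5*b*y)
R(D, g) = -40 + 20*D (R(D, g) = (-2 + D)*(20 + 5*0*4) = (-2 + D)*(20 + 0) = (-2 + D)*20 = -40 + 20*D)
s = -1 (s = (-5 + (-40 + 20*2)) + 4 = (-5 + (-40 + 40)) + 4 = (-5 + 0) + 4 = -5 + 4 = -1)
s*(-3 + k) = -(-3 - 27) = -1*(-30) = 30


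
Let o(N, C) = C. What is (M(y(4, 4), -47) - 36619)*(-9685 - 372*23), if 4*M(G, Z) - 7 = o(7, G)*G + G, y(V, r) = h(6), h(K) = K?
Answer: 2670974907/4 ≈ 6.6774e+8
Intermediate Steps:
y(V, r) = 6
M(G, Z) = 7/4 + G/4 + G²/4 (M(G, Z) = 7/4 + (G*G + G)/4 = 7/4 + (G² + G)/4 = 7/4 + (G + G²)/4 = 7/4 + (G/4 + G²/4) = 7/4 + G/4 + G²/4)
(M(y(4, 4), -47) - 36619)*(-9685 - 372*23) = ((7/4 + (¼)*6 + (¼)*6²) - 36619)*(-9685 - 372*23) = ((7/4 + 3/2 + (¼)*36) - 36619)*(-9685 - 8556) = ((7/4 + 3/2 + 9) - 36619)*(-18241) = (49/4 - 36619)*(-18241) = -146427/4*(-18241) = 2670974907/4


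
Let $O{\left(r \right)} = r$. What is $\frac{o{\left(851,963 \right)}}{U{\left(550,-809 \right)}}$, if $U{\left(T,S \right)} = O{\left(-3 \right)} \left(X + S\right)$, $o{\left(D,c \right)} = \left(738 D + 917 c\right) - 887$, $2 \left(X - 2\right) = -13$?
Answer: $\frac{3020444}{4881} \approx 618.82$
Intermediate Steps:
$X = - \frac{9}{2}$ ($X = 2 + \frac{1}{2} \left(-13\right) = 2 - \frac{13}{2} = - \frac{9}{2} \approx -4.5$)
$o{\left(D,c \right)} = -887 + 738 D + 917 c$
$U{\left(T,S \right)} = \frac{27}{2} - 3 S$ ($U{\left(T,S \right)} = - 3 \left(- \frac{9}{2} + S\right) = \frac{27}{2} - 3 S$)
$\frac{o{\left(851,963 \right)}}{U{\left(550,-809 \right)}} = \frac{-887 + 738 \cdot 851 + 917 \cdot 963}{\frac{27}{2} - -2427} = \frac{-887 + 628038 + 883071}{\frac{27}{2} + 2427} = \frac{1510222}{\frac{4881}{2}} = 1510222 \cdot \frac{2}{4881} = \frac{3020444}{4881}$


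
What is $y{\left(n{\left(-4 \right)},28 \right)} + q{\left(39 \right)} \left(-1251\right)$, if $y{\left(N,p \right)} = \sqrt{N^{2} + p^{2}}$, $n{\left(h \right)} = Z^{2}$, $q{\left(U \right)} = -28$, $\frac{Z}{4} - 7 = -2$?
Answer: $35028 + 4 \sqrt{10049} \approx 35429.0$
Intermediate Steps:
$Z = 20$ ($Z = 28 + 4 \left(-2\right) = 28 - 8 = 20$)
$n{\left(h \right)} = 400$ ($n{\left(h \right)} = 20^{2} = 400$)
$y{\left(n{\left(-4 \right)},28 \right)} + q{\left(39 \right)} \left(-1251\right) = \sqrt{400^{2} + 28^{2}} - -35028 = \sqrt{160000 + 784} + 35028 = \sqrt{160784} + 35028 = 4 \sqrt{10049} + 35028 = 35028 + 4 \sqrt{10049}$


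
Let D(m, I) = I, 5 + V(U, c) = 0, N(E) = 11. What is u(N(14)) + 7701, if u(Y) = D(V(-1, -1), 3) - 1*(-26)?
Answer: 7730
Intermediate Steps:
V(U, c) = -5 (V(U, c) = -5 + 0 = -5)
u(Y) = 29 (u(Y) = 3 - 1*(-26) = 3 + 26 = 29)
u(N(14)) + 7701 = 29 + 7701 = 7730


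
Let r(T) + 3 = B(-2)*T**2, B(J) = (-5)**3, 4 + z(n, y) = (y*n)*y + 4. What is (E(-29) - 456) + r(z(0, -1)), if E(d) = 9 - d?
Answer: -421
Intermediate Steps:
z(n, y) = n*y**2 (z(n, y) = -4 + ((y*n)*y + 4) = -4 + ((n*y)*y + 4) = -4 + (n*y**2 + 4) = -4 + (4 + n*y**2) = n*y**2)
B(J) = -125
r(T) = -3 - 125*T**2
(E(-29) - 456) + r(z(0, -1)) = ((9 - 1*(-29)) - 456) + (-3 - 125*(0*(-1)**2)**2) = ((9 + 29) - 456) + (-3 - 125*(0*1)**2) = (38 - 456) + (-3 - 125*0**2) = -418 + (-3 - 125*0) = -418 + (-3 + 0) = -418 - 3 = -421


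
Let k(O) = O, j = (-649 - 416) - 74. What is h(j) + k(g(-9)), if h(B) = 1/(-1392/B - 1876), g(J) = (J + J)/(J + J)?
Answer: 2134233/2135372 ≈ 0.99947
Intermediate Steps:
g(J) = 1 (g(J) = (2*J)/((2*J)) = (2*J)*(1/(2*J)) = 1)
j = -1139 (j = -1065 - 74 = -1139)
h(B) = 1/(-1876 - 1392/B)
h(j) + k(g(-9)) = -1*(-1139)/(1392 + 1876*(-1139)) + 1 = -1*(-1139)/(1392 - 2136764) + 1 = -1*(-1139)/(-2135372) + 1 = -1*(-1139)*(-1/2135372) + 1 = -1139/2135372 + 1 = 2134233/2135372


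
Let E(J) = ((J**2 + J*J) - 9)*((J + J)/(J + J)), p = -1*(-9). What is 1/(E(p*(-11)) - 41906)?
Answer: -1/22313 ≈ -4.4817e-5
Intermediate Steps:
p = 9
E(J) = -9 + 2*J**2 (E(J) = ((J**2 + J**2) - 9)*((2*J)/((2*J))) = (2*J**2 - 9)*((2*J)*(1/(2*J))) = (-9 + 2*J**2)*1 = -9 + 2*J**2)
1/(E(p*(-11)) - 41906) = 1/((-9 + 2*(9*(-11))**2) - 41906) = 1/((-9 + 2*(-99)**2) - 41906) = 1/((-9 + 2*9801) - 41906) = 1/((-9 + 19602) - 41906) = 1/(19593 - 41906) = 1/(-22313) = -1/22313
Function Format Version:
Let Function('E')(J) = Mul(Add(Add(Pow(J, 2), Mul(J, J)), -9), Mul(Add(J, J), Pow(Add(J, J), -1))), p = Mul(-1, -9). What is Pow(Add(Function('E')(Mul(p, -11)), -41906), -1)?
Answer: Rational(-1, 22313) ≈ -4.4817e-5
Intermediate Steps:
p = 9
Function('E')(J) = Add(-9, Mul(2, Pow(J, 2))) (Function('E')(J) = Mul(Add(Add(Pow(J, 2), Pow(J, 2)), -9), Mul(Mul(2, J), Pow(Mul(2, J), -1))) = Mul(Add(Mul(2, Pow(J, 2)), -9), Mul(Mul(2, J), Mul(Rational(1, 2), Pow(J, -1)))) = Mul(Add(-9, Mul(2, Pow(J, 2))), 1) = Add(-9, Mul(2, Pow(J, 2))))
Pow(Add(Function('E')(Mul(p, -11)), -41906), -1) = Pow(Add(Add(-9, Mul(2, Pow(Mul(9, -11), 2))), -41906), -1) = Pow(Add(Add(-9, Mul(2, Pow(-99, 2))), -41906), -1) = Pow(Add(Add(-9, Mul(2, 9801)), -41906), -1) = Pow(Add(Add(-9, 19602), -41906), -1) = Pow(Add(19593, -41906), -1) = Pow(-22313, -1) = Rational(-1, 22313)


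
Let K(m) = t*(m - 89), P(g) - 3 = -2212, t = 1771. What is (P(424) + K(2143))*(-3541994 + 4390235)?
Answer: 3083716537425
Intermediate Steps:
P(g) = -2209 (P(g) = 3 - 2212 = -2209)
K(m) = -157619 + 1771*m (K(m) = 1771*(m - 89) = 1771*(-89 + m) = -157619 + 1771*m)
(P(424) + K(2143))*(-3541994 + 4390235) = (-2209 + (-157619 + 1771*2143))*(-3541994 + 4390235) = (-2209 + (-157619 + 3795253))*848241 = (-2209 + 3637634)*848241 = 3635425*848241 = 3083716537425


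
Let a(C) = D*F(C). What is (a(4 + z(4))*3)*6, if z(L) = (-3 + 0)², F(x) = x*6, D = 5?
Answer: 7020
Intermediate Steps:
F(x) = 6*x
z(L) = 9 (z(L) = (-3)² = 9)
a(C) = 30*C (a(C) = 5*(6*C) = 30*C)
(a(4 + z(4))*3)*6 = ((30*(4 + 9))*3)*6 = ((30*13)*3)*6 = (390*3)*6 = 1170*6 = 7020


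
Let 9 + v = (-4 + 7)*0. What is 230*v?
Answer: -2070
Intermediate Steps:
v = -9 (v = -9 + (-4 + 7)*0 = -9 + 3*0 = -9 + 0 = -9)
230*v = 230*(-9) = -2070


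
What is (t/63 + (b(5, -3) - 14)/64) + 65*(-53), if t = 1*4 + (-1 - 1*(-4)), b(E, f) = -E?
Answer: -1984427/576 ≈ -3445.2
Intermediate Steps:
t = 7 (t = 4 + (-1 + 4) = 4 + 3 = 7)
(t/63 + (b(5, -3) - 14)/64) + 65*(-53) = (7/63 + (-1*5 - 14)/64) + 65*(-53) = (7*(1/63) + (-5 - 14)*(1/64)) - 3445 = (⅑ - 19*1/64) - 3445 = (⅑ - 19/64) - 3445 = -107/576 - 3445 = -1984427/576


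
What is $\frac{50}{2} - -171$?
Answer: $196$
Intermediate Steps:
$\frac{50}{2} - -171 = 50 \cdot \frac{1}{2} + 171 = 25 + 171 = 196$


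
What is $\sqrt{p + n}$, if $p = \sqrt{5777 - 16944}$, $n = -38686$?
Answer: $\sqrt{-38686 + i \sqrt{11167}} \approx 0.2686 + 196.69 i$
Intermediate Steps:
$p = i \sqrt{11167}$ ($p = \sqrt{-11167} = i \sqrt{11167} \approx 105.67 i$)
$\sqrt{p + n} = \sqrt{i \sqrt{11167} - 38686} = \sqrt{-38686 + i \sqrt{11167}}$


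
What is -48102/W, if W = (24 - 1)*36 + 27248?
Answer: -24051/14038 ≈ -1.7133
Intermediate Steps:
W = 28076 (W = 23*36 + 27248 = 828 + 27248 = 28076)
-48102/W = -48102/28076 = -48102*1/28076 = -24051/14038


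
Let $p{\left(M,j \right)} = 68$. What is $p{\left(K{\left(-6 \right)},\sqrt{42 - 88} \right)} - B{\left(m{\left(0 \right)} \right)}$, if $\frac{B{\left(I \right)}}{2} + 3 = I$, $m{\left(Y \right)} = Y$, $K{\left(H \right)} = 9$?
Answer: $74$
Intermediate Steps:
$B{\left(I \right)} = -6 + 2 I$
$p{\left(K{\left(-6 \right)},\sqrt{42 - 88} \right)} - B{\left(m{\left(0 \right)} \right)} = 68 - \left(-6 + 2 \cdot 0\right) = 68 - \left(-6 + 0\right) = 68 - -6 = 68 + 6 = 74$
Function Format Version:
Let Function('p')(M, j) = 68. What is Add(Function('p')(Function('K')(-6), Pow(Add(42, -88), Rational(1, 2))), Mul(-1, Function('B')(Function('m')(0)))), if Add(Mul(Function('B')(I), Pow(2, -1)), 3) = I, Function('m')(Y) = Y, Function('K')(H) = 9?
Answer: 74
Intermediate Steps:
Function('B')(I) = Add(-6, Mul(2, I))
Add(Function('p')(Function('K')(-6), Pow(Add(42, -88), Rational(1, 2))), Mul(-1, Function('B')(Function('m')(0)))) = Add(68, Mul(-1, Add(-6, Mul(2, 0)))) = Add(68, Mul(-1, Add(-6, 0))) = Add(68, Mul(-1, -6)) = Add(68, 6) = 74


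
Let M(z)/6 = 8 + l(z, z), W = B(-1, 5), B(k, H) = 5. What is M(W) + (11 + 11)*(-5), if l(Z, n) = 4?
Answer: -38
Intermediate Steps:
W = 5
M(z) = 72 (M(z) = 6*(8 + 4) = 6*12 = 72)
M(W) + (11 + 11)*(-5) = 72 + (11 + 11)*(-5) = 72 + 22*(-5) = 72 - 110 = -38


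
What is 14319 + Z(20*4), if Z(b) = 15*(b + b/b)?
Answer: 15534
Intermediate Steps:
Z(b) = 15 + 15*b (Z(b) = 15*(b + 1) = 15*(1 + b) = 15 + 15*b)
14319 + Z(20*4) = 14319 + (15 + 15*(20*4)) = 14319 + (15 + 15*80) = 14319 + (15 + 1200) = 14319 + 1215 = 15534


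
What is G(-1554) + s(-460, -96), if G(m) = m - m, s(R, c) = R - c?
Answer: -364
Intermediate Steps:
G(m) = 0
G(-1554) + s(-460, -96) = 0 + (-460 - 1*(-96)) = 0 + (-460 + 96) = 0 - 364 = -364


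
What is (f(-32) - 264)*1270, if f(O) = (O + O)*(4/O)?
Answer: -325120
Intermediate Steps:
f(O) = 8 (f(O) = (2*O)*(4/O) = 8)
(f(-32) - 264)*1270 = (8 - 264)*1270 = -256*1270 = -325120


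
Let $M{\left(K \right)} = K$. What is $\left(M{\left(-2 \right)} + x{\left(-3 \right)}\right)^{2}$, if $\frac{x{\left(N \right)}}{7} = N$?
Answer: $529$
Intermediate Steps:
$x{\left(N \right)} = 7 N$
$\left(M{\left(-2 \right)} + x{\left(-3 \right)}\right)^{2} = \left(-2 + 7 \left(-3\right)\right)^{2} = \left(-2 - 21\right)^{2} = \left(-23\right)^{2} = 529$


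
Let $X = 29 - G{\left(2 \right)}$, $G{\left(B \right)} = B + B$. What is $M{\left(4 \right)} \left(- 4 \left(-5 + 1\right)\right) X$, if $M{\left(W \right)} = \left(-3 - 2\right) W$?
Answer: $-8000$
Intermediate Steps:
$M{\left(W \right)} = - 5 W$
$G{\left(B \right)} = 2 B$
$X = 25$ ($X = 29 - 2 \cdot 2 = 29 - 4 = 25$)
$M{\left(4 \right)} \left(- 4 \left(-5 + 1\right)\right) X = \left(-5\right) 4 \left(- 4 \left(-5 + 1\right)\right) 25 = - 20 \left(\left(-4\right) \left(-4\right)\right) 25 = \left(-20\right) 16 \cdot 25 = \left(-320\right) 25 = -8000$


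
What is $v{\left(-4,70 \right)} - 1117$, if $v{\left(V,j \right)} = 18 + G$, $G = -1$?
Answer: $-1100$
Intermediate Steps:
$v{\left(V,j \right)} = 17$ ($v{\left(V,j \right)} = 18 - 1 = 17$)
$v{\left(-4,70 \right)} - 1117 = 17 - 1117 = -1100$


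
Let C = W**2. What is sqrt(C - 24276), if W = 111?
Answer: I*sqrt(11955) ≈ 109.34*I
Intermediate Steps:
C = 12321 (C = 111**2 = 12321)
sqrt(C - 24276) = sqrt(12321 - 24276) = sqrt(-11955) = I*sqrt(11955)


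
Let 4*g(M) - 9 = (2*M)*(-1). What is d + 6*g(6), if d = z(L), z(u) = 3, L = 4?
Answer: -3/2 ≈ -1.5000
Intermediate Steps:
d = 3
g(M) = 9/4 - M/2 (g(M) = 9/4 + ((2*M)*(-1))/4 = 9/4 + (-2*M)/4 = 9/4 - M/2)
d + 6*g(6) = 3 + 6*(9/4 - ½*6) = 3 + 6*(9/4 - 3) = 3 + 6*(-¾) = 3 - 9/2 = -3/2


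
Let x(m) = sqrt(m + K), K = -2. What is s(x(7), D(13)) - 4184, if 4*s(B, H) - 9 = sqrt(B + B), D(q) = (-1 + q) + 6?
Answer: -16727/4 + sqrt(2)*5**(1/4)/4 ≈ -4181.2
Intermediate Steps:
x(m) = sqrt(-2 + m) (x(m) = sqrt(m - 2) = sqrt(-2 + m))
D(q) = 5 + q
s(B, H) = 9/4 + sqrt(2)*sqrt(B)/4 (s(B, H) = 9/4 + sqrt(B + B)/4 = 9/4 + sqrt(2*B)/4 = 9/4 + (sqrt(2)*sqrt(B))/4 = 9/4 + sqrt(2)*sqrt(B)/4)
s(x(7), D(13)) - 4184 = (9/4 + sqrt(2)*sqrt(sqrt(-2 + 7))/4) - 4184 = (9/4 + sqrt(2)*sqrt(sqrt(5))/4) - 4184 = (9/4 + sqrt(2)*5**(1/4)/4) - 4184 = -16727/4 + sqrt(2)*5**(1/4)/4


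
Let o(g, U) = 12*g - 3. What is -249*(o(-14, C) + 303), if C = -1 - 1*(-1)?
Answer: -32868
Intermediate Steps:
C = 0 (C = -1 + 1 = 0)
o(g, U) = -3 + 12*g
-249*(o(-14, C) + 303) = -249*((-3 + 12*(-14)) + 303) = -249*((-3 - 168) + 303) = -249*(-171 + 303) = -249*132 = -32868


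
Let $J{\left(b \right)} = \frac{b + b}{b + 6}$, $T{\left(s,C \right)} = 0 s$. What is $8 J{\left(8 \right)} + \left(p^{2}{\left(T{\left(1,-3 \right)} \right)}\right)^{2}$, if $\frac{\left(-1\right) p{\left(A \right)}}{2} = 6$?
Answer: $\frac{145216}{7} \approx 20745.0$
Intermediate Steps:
$T{\left(s,C \right)} = 0$
$p{\left(A \right)} = -12$ ($p{\left(A \right)} = \left(-2\right) 6 = -12$)
$J{\left(b \right)} = \frac{2 b}{6 + b}$
$8 J{\left(8 \right)} + \left(p^{2}{\left(T{\left(1,-3 \right)} \right)}\right)^{2} = 8 \cdot 2 \cdot 8 \frac{1}{6 + 8} + \left(\left(-12\right)^{2}\right)^{2} = 8 \cdot 2 \cdot 8 \cdot \frac{1}{14} + 144^{2} = 8 \cdot 2 \cdot 8 \cdot \frac{1}{14} + 20736 = 8 \cdot \frac{8}{7} + 20736 = \frac{64}{7} + 20736 = \frac{145216}{7}$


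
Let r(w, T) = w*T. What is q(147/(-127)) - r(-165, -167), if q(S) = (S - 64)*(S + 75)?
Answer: -522037545/16129 ≈ -32366.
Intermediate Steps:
r(w, T) = T*w
q(S) = (-64 + S)*(75 + S)
q(147/(-127)) - r(-165, -167) = (-4800 + (147/(-127))² + 11*(147/(-127))) - (-167)*(-165) = (-4800 + (147*(-1/127))² + 11*(147*(-1/127))) - 1*27555 = (-4800 + (-147/127)² + 11*(-147/127)) - 27555 = (-4800 + 21609/16129 - 1617/127) - 27555 = -77602950/16129 - 27555 = -522037545/16129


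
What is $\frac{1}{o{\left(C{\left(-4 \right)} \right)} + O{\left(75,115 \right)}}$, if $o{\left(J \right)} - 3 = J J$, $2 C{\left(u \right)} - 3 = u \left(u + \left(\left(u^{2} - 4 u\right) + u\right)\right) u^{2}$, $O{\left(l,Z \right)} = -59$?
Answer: $\frac{4}{2349865} \approx 1.7022 \cdot 10^{-6}$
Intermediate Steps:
$C{\left(u \right)} = \frac{3}{2} + \frac{u^{3} \left(u^{2} - 2 u\right)}{2}$ ($C{\left(u \right)} = \frac{3}{2} + \frac{u \left(u + \left(\left(u^{2} - 4 u\right) + u\right)\right) u^{2}}{2} = \frac{3}{2} + \frac{u \left(u + \left(u^{2} - 3 u\right)\right) u^{2}}{2} = \frac{3}{2} + \frac{u \left(u^{2} - 2 u\right) u^{2}}{2} = \frac{3}{2} + \frac{u^{3} \left(u^{2} - 2 u\right)}{2}$)
$o{\left(J \right)} = 3 + J^{2}$ ($o{\left(J \right)} = 3 + J J = 3 + J^{2}$)
$\frac{1}{o{\left(C{\left(-4 \right)} \right)} + O{\left(75,115 \right)}} = \frac{1}{\left(3 + \left(\frac{3}{2} + \frac{\left(-4\right)^{5}}{2} - \left(-4\right)^{4}\right)^{2}\right) - 59} = \frac{1}{\left(3 + \left(\frac{3}{2} + \frac{1}{2} \left(-1024\right) - 256\right)^{2}\right) - 59} = \frac{1}{\left(3 + \left(\frac{3}{2} - 512 - 256\right)^{2}\right) - 59} = \frac{1}{\left(3 + \left(- \frac{1533}{2}\right)^{2}\right) - 59} = \frac{1}{\left(3 + \frac{2350089}{4}\right) - 59} = \frac{1}{\frac{2350101}{4} - 59} = \frac{1}{\frac{2349865}{4}} = \frac{4}{2349865}$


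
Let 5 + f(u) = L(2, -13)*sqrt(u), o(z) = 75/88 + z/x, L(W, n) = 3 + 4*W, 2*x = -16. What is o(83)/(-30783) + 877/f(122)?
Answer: 5945446823/19960559124 + 9647*sqrt(122)/14737 ≈ 7.5283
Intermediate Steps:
x = -8 (x = (1/2)*(-16) = -8)
o(z) = 75/88 - z/8 (o(z) = 75/88 + z/(-8) = 75*(1/88) + z*(-1/8) = 75/88 - z/8)
f(u) = -5 + 11*sqrt(u) (f(u) = -5 + (3 + 4*2)*sqrt(u) = -5 + (3 + 8)*sqrt(u) = -5 + 11*sqrt(u))
o(83)/(-30783) + 877/f(122) = (75/88 - 1/8*83)/(-30783) + 877/(-5 + 11*sqrt(122)) = (75/88 - 83/8)*(-1/30783) + 877/(-5 + 11*sqrt(122)) = -419/44*(-1/30783) + 877/(-5 + 11*sqrt(122)) = 419/1354452 + 877/(-5 + 11*sqrt(122))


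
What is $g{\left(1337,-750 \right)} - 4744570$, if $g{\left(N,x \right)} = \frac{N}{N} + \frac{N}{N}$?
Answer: $-4744568$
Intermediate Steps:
$g{\left(N,x \right)} = 2$ ($g{\left(N,x \right)} = 1 + 1 = 2$)
$g{\left(1337,-750 \right)} - 4744570 = 2 - 4744570 = -4744568$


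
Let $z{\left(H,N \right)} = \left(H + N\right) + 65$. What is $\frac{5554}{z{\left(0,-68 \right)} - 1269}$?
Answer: $- \frac{2777}{636} \approx -4.3663$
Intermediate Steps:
$z{\left(H,N \right)} = 65 + H + N$
$\frac{5554}{z{\left(0,-68 \right)} - 1269} = \frac{5554}{\left(65 + 0 - 68\right) - 1269} = \frac{5554}{-3 - 1269} = \frac{5554}{-1272} = 5554 \left(- \frac{1}{1272}\right) = - \frac{2777}{636}$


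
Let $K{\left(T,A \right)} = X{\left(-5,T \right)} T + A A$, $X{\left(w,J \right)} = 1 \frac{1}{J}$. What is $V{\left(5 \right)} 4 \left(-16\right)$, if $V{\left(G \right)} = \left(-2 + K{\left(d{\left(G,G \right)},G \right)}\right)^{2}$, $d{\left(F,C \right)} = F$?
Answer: $-36864$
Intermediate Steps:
$X{\left(w,J \right)} = \frac{1}{J}$
$K{\left(T,A \right)} = 1 + A^{2}$ ($K{\left(T,A \right)} = \frac{T}{T} + A A = 1 + A^{2}$)
$V{\left(G \right)} = \left(-1 + G^{2}\right)^{2}$ ($V{\left(G \right)} = \left(-2 + \left(1 + G^{2}\right)\right)^{2} = \left(-1 + G^{2}\right)^{2}$)
$V{\left(5 \right)} 4 \left(-16\right) = \left(-1 + 5^{2}\right)^{2} \cdot 4 \left(-16\right) = \left(-1 + 25\right)^{2} \cdot 4 \left(-16\right) = 24^{2} \cdot 4 \left(-16\right) = 576 \cdot 4 \left(-16\right) = 2304 \left(-16\right) = -36864$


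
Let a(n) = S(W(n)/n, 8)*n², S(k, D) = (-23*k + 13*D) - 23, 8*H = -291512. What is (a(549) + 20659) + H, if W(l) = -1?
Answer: 24410328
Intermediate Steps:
H = -36439 (H = (⅛)*(-291512) = -36439)
S(k, D) = -23 - 23*k + 13*D
a(n) = n²*(81 + 23/n) (a(n) = (-23 - (-23)/n + 13*8)*n² = (-23 + 23/n + 104)*n² = (81 + 23/n)*n² = n²*(81 + 23/n))
(a(549) + 20659) + H = (549*(23 + 81*549) + 20659) - 36439 = (549*(23 + 44469) + 20659) - 36439 = (549*44492 + 20659) - 36439 = (24426108 + 20659) - 36439 = 24446767 - 36439 = 24410328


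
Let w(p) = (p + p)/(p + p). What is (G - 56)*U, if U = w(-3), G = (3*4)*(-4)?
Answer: -104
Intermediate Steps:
w(p) = 1 (w(p) = (2*p)/((2*p)) = (2*p)*(1/(2*p)) = 1)
G = -48 (G = 12*(-4) = -48)
U = 1
(G - 56)*U = (-48 - 56)*1 = -104*1 = -104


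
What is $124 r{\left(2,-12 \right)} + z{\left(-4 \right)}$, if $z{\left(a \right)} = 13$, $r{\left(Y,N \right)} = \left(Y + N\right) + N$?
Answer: $-2715$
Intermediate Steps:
$r{\left(Y,N \right)} = Y + 2 N$ ($r{\left(Y,N \right)} = \left(N + Y\right) + N = Y + 2 N$)
$124 r{\left(2,-12 \right)} + z{\left(-4 \right)} = 124 \left(2 + 2 \left(-12\right)\right) + 13 = 124 \left(2 - 24\right) + 13 = 124 \left(-22\right) + 13 = -2728 + 13 = -2715$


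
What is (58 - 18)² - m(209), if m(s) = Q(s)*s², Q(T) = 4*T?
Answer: -36515716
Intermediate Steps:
m(s) = 4*s³ (m(s) = (4*s)*s² = 4*s³)
(58 - 18)² - m(209) = (58 - 18)² - 4*209³ = 40² - 4*9129329 = 1600 - 1*36517316 = 1600 - 36517316 = -36515716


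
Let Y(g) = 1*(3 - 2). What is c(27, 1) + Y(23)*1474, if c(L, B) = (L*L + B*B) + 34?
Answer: 2238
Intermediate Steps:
c(L, B) = 34 + B**2 + L**2 (c(L, B) = (L**2 + B**2) + 34 = (B**2 + L**2) + 34 = 34 + B**2 + L**2)
Y(g) = 1 (Y(g) = 1*1 = 1)
c(27, 1) + Y(23)*1474 = (34 + 1**2 + 27**2) + 1*1474 = (34 + 1 + 729) + 1474 = 764 + 1474 = 2238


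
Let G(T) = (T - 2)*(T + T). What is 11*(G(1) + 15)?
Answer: 143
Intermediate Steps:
G(T) = 2*T*(-2 + T) (G(T) = (-2 + T)*(2*T) = 2*T*(-2 + T))
11*(G(1) + 15) = 11*(2*1*(-2 + 1) + 15) = 11*(2*1*(-1) + 15) = 11*(-2 + 15) = 11*13 = 143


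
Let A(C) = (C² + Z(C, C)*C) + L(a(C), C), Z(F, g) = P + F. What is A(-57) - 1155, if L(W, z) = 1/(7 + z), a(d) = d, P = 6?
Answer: 250049/50 ≈ 5001.0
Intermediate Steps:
Z(F, g) = 6 + F
A(C) = C² + 1/(7 + C) + C*(6 + C) (A(C) = (C² + (6 + C)*C) + 1/(7 + C) = (C² + C*(6 + C)) + 1/(7 + C) = C² + 1/(7 + C) + C*(6 + C))
A(-57) - 1155 = (1 + 2*(-57)*(3 - 57)*(7 - 57))/(7 - 57) - 1155 = (1 + 2*(-57)*(-54)*(-50))/(-50) - 1155 = -(1 - 307800)/50 - 1155 = -1/50*(-307799) - 1155 = 307799/50 - 1155 = 250049/50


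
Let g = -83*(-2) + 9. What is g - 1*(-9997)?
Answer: 10172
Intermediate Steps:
g = 175 (g = 166 + 9 = 175)
g - 1*(-9997) = 175 - 1*(-9997) = 175 + 9997 = 10172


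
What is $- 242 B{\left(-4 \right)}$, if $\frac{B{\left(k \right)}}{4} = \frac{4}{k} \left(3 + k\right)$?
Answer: $-968$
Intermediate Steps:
$B{\left(k \right)} = \frac{16 \left(3 + k\right)}{k}$ ($B{\left(k \right)} = 4 \frac{4}{k} \left(3 + k\right) = 4 \frac{4 \left(3 + k\right)}{k} = \frac{16 \left(3 + k\right)}{k}$)
$- 242 B{\left(-4 \right)} = - 242 \left(16 + \frac{48}{-4}\right) = - 242 \left(16 + 48 \left(- \frac{1}{4}\right)\right) = - 242 \left(16 - 12\right) = \left(-242\right) 4 = -968$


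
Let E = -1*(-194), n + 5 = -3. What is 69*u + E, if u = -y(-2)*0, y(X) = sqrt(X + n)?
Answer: 194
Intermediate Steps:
n = -8 (n = -5 - 3 = -8)
y(X) = sqrt(-8 + X) (y(X) = sqrt(X - 8) = sqrt(-8 + X))
u = 0 (u = -sqrt(-8 - 2)*0 = -sqrt(-10)*0 = -I*sqrt(10)*0 = 0)
E = 194
69*u + E = 69*0 + 194 = 0 + 194 = 194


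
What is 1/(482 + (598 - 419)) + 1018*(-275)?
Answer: -185046949/661 ≈ -2.7995e+5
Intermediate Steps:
1/(482 + (598 - 419)) + 1018*(-275) = 1/(482 + 179) - 279950 = 1/661 - 279950 = -185046949/661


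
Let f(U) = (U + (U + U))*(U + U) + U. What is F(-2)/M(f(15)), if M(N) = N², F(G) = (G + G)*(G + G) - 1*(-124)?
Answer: 4/53235 ≈ 7.5139e-5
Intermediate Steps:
f(U) = U + 6*U² (f(U) = (U + 2*U)*(2*U) + U = (3*U)*(2*U) + U = 6*U² + U = U + 6*U²)
F(G) = 124 + 4*G² (F(G) = (2*G)*(2*G) + 124 = 4*G² + 124 = 124 + 4*G²)
F(-2)/M(f(15)) = (124 + 4*(-2)²)/((15*(1 + 6*15))²) = (124 + 4*4)/((15*(1 + 90))²) = (124 + 16)/((15*91)²) = 140/(1365²) = 140/1863225 = 140*(1/1863225) = 4/53235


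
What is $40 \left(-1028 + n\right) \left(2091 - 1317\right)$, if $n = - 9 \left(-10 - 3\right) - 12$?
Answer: $-28576080$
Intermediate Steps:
$n = 105$ ($n = \left(-9\right) \left(-13\right) - 12 = 117 - 12 = 105$)
$40 \left(-1028 + n\right) \left(2091 - 1317\right) = 40 \left(-1028 + 105\right) \left(2091 - 1317\right) = 40 \left(\left(-923\right) 774\right) = 40 \left(-714402\right) = -28576080$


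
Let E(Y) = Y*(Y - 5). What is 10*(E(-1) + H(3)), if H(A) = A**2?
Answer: 150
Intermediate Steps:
E(Y) = Y*(-5 + Y)
10*(E(-1) + H(3)) = 10*(-(-5 - 1) + 3**2) = 10*(-1*(-6) + 9) = 10*(6 + 9) = 10*15 = 150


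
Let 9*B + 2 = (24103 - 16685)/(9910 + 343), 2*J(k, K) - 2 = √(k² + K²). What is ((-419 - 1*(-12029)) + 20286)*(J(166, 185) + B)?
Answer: 280645816/10253 + 15948*√61781 ≈ 3.9914e+6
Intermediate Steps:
J(k, K) = 1 + √(K² + k²)/2 (J(k, K) = 1 + √(k² + K²)/2 = 1 + √(K² + k²)/2)
B = -13088/92277 (B = -2/9 + ((24103 - 16685)/(9910 + 343))/9 = -2/9 + (7418/10253)/9 = -2/9 + (7418*(1/10253))/9 = -2/9 + (⅑)*(7418/10253) = -2/9 + 7418/92277 = -13088/92277 ≈ -0.14183)
((-419 - 1*(-12029)) + 20286)*(J(166, 185) + B) = ((-419 - 1*(-12029)) + 20286)*((1 + √(185² + 166²)/2) - 13088/92277) = ((-419 + 12029) + 20286)*((1 + √(34225 + 27556)/2) - 13088/92277) = (11610 + 20286)*((1 + √61781/2) - 13088/92277) = 31896*(79189/92277 + √61781/2) = 280645816/10253 + 15948*√61781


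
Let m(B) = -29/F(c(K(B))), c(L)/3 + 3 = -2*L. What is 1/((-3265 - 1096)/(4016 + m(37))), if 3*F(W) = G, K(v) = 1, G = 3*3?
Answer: -1717/1869 ≈ -0.91867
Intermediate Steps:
G = 9
c(L) = -9 - 6*L (c(L) = -9 + 3*(-2*L) = -9 - 6*L)
F(W) = 3 (F(W) = (1/3)*9 = 3)
m(B) = -29/3
1/((-3265 - 1096)/(4016 + m(37))) = 1/((-3265 - 1096)/(4016 - 29/3)) = 1/(-4361/12019/3) = 1/(-4361*3/12019) = 1/(-1869/1717) = -1717/1869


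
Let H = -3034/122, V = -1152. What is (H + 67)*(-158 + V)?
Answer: -3366700/61 ≈ -55192.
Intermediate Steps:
H = -1517/61 (H = -3034*1/122 = -1517/61 ≈ -24.869)
(H + 67)*(-158 + V) = (-1517/61 + 67)*(-158 - 1152) = (2570/61)*(-1310) = -3366700/61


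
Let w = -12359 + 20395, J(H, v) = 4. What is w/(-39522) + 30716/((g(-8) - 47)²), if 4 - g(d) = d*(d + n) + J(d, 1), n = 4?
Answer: 83128934/17618343 ≈ 4.7183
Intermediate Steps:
w = 8036
g(d) = -d*(4 + d) (g(d) = 4 - (d*(d + 4) + 4) = 4 - (d*(4 + d) + 4) = 4 - (4 + d*(4 + d)) = 4 + (-4 - d*(4 + d)) = -d*(4 + d))
w/(-39522) + 30716/((g(-8) - 47)²) = 8036/(-39522) + 30716/((-8*(-4 - 1*(-8)) - 47)²) = 8036*(-1/39522) + 30716/((-8*(-4 + 8) - 47)²) = -574/2823 + 30716/((-8*4 - 47)²) = -574/2823 + 30716/((-32 - 47)²) = -574/2823 + 30716/((-79)²) = -574/2823 + 30716/6241 = 83128934/17618343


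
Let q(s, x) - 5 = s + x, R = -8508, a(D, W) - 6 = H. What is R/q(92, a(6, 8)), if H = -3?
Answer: -2127/25 ≈ -85.080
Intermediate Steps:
a(D, W) = 3 (a(D, W) = 6 - 3 = 3)
q(s, x) = 5 + s + x (q(s, x) = 5 + (s + x) = 5 + s + x)
R/q(92, a(6, 8)) = -8508/(5 + 92 + 3) = -8508/100 = -8508*1/100 = -2127/25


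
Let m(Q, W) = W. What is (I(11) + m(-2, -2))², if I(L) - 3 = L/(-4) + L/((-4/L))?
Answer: 1024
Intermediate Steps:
I(L) = 3 - L/4 - L²/4 (I(L) = 3 + (L/(-4) + L/((-4/L))) = 3 + (L*(-¼) + L*(-L/4)) = 3 + (-L/4 - L²/4) = 3 - L/4 - L²/4)
(I(11) + m(-2, -2))² = ((3 - ¼*11 - ¼*11²) - 2)² = ((3 - 11/4 - ¼*121) - 2)² = ((3 - 11/4 - 121/4) - 2)² = (-30 - 2)² = (-32)² = 1024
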